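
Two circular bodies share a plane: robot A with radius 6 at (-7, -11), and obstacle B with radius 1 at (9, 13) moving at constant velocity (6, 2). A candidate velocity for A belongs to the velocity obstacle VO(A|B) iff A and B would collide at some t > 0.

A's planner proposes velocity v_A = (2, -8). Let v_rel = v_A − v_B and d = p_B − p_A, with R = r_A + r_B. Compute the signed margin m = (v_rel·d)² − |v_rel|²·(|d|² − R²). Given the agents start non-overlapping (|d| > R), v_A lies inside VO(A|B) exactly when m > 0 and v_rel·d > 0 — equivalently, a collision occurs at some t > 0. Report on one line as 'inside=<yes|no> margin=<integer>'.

d = (16, 24),  |d|² = 832;  R = 6+1 = 7,  c = 832−7² = 783
v_rel = (-4, -10),  |v_rel|² = 116;  v_rel·d = (-4)·(16) + (-10)·(24) = -304
116·t² + 608·t + 783 = 0  ⇒  m = (-304)² − 116·783 = 1588
m = 1588 > 0,  v_rel·d = -304 < 0  ⇒  outside

inside=no margin=1588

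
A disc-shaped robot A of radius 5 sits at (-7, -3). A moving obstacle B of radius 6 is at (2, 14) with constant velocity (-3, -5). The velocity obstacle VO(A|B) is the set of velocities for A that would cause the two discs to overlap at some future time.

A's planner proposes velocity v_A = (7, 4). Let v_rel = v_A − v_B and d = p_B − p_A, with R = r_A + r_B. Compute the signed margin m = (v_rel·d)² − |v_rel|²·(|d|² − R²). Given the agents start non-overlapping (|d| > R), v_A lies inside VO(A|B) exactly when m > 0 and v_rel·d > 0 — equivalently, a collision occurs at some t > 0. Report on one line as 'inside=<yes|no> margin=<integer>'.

d = (9, 17),  |d|² = 370;  R = 5+6 = 11,  c = 370−11² = 249
v_rel = (10, 9),  |v_rel|² = 181;  v_rel·d = (10)·(9) + (9)·(17) = 243
181·t² − 486·t + 249 = 0  ⇒  m = 243² − 181·249 = 13980
m = 13980 > 0,  v_rel·d = 243 > 0  ⇒  inside

inside=yes margin=13980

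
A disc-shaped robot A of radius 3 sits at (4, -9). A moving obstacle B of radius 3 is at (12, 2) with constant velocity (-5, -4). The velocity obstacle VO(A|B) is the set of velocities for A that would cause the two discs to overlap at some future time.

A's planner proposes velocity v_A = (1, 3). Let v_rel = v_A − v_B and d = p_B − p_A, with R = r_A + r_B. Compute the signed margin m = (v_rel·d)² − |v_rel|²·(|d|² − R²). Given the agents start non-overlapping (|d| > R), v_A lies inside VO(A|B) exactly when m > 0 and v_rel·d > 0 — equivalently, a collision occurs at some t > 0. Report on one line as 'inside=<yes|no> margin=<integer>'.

d = (8, 11),  |d|² = 185;  R = 3+3 = 6,  c = 185−6² = 149
v_rel = (6, 7),  |v_rel|² = 85;  v_rel·d = (6)·(8) + (7)·(11) = 125
85·t² − 250·t + 149 = 0  ⇒  m = 125² − 85·149 = 2960
m = 2960 > 0,  v_rel·d = 125 > 0  ⇒  inside

inside=yes margin=2960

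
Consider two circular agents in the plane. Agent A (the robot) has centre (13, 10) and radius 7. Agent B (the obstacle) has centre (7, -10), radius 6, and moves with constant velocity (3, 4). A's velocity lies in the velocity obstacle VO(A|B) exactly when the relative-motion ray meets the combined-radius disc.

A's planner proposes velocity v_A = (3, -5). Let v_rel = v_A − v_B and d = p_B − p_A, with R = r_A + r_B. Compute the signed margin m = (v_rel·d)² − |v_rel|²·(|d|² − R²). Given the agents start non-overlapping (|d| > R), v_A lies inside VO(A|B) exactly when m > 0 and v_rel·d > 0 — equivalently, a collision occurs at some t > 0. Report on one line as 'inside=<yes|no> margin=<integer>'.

d = (-6, -20),  |d|² = 436;  R = 7+6 = 13,  c = 436−13² = 267
v_rel = (0, -9),  |v_rel|² = 81;  v_rel·d = (0)·(-6) + (-9)·(-20) = 180
81·t² − 360·t + 267 = 0  ⇒  m = 180² − 81·267 = 10773
m = 10773 > 0,  v_rel·d = 180 > 0  ⇒  inside

inside=yes margin=10773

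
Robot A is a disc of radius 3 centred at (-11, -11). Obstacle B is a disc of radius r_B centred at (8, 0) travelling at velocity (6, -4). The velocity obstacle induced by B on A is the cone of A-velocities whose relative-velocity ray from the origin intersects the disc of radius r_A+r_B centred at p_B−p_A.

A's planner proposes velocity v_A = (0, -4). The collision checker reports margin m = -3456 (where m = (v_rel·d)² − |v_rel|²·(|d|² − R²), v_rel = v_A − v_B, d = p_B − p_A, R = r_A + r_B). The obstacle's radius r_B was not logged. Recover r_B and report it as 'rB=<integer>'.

m = -3456
d = (19, 11);  v_rel = (-6, 0),  |v_rel|² = 36
v_rel×d = (-6)·(11) − (0)·(19) = -66
since m = R²·36 − (-66)²:  R² = (4356 + -3456) / 36 = 25
R = √25 = 5  ⇒  r_B = 5 − 3 = 2

rB=2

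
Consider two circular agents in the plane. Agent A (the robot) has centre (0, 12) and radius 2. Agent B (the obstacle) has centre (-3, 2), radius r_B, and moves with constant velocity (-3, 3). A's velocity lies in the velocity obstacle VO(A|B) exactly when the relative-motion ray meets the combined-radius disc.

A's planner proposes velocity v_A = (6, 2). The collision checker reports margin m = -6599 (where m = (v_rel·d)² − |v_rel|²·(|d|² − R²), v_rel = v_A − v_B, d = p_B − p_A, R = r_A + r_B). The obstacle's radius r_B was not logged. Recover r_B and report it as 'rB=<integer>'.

m = -6599
d = (-3, -10);  v_rel = (9, -1),  |v_rel|² = 82
v_rel×d = (9)·(-10) − (-1)·(-3) = -93
since m = R²·82 − (-93)²:  R² = (8649 + -6599) / 82 = 25
R = √25 = 5  ⇒  r_B = 5 − 2 = 3

rB=3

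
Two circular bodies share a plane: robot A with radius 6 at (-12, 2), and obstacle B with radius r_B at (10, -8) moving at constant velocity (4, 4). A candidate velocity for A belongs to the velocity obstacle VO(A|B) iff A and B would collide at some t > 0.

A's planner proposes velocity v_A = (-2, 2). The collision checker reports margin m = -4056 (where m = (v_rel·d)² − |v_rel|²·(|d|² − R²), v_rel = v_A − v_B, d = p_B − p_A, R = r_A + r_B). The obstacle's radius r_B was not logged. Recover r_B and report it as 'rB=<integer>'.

m = -4056
d = (22, -10);  v_rel = (-6, -2),  |v_rel|² = 40
v_rel×d = (-6)·(-10) − (-2)·(22) = 104
since m = R²·40 − 104²:  R² = (10816 + -4056) / 40 = 169
R = √169 = 13  ⇒  r_B = 13 − 6 = 7

rB=7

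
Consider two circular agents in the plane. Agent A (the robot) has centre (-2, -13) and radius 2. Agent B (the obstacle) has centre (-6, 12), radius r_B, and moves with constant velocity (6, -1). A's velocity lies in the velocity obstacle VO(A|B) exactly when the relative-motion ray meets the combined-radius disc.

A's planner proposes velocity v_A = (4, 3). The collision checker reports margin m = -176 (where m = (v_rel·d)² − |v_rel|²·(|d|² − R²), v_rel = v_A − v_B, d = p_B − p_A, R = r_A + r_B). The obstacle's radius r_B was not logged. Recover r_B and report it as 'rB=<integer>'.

m = -176
d = (-4, 25);  v_rel = (-2, 4),  |v_rel|² = 20
v_rel×d = (-2)·(25) − (4)·(-4) = -34
since m = R²·20 − (-34)²:  R² = (1156 + -176) / 20 = 49
R = √49 = 7  ⇒  r_B = 7 − 2 = 5

rB=5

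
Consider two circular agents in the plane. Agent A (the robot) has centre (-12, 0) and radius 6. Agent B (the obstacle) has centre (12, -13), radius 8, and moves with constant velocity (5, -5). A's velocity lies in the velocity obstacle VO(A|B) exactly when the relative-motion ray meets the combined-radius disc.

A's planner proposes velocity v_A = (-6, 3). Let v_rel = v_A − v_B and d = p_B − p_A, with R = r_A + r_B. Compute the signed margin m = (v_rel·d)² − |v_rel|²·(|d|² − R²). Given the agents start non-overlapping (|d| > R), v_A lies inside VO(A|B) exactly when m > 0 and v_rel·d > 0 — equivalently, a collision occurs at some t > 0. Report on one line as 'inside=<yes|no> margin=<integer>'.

d = (24, -13),  |d|² = 745;  R = 6+8 = 14,  c = 745−14² = 549
v_rel = (-11, 8),  |v_rel|² = 185;  v_rel·d = (-11)·(24) + (8)·(-13) = -368
185·t² + 736·t + 549 = 0  ⇒  m = (-368)² − 185·549 = 33859
m = 33859 > 0,  v_rel·d = -368 < 0  ⇒  outside

inside=no margin=33859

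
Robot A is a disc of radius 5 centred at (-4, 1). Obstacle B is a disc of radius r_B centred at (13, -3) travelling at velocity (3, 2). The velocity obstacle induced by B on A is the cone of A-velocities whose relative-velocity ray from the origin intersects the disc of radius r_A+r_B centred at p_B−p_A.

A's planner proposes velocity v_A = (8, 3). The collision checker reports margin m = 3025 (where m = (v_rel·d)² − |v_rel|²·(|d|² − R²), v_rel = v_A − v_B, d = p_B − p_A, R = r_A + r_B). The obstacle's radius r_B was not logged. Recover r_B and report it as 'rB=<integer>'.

m = 3025
d = (17, -4);  v_rel = (5, 1),  |v_rel|² = 26
v_rel×d = (5)·(-4) − (1)·(17) = -37
since m = R²·26 − (-37)²:  R² = (1369 + 3025) / 26 = 169
R = √169 = 13  ⇒  r_B = 13 − 5 = 8

rB=8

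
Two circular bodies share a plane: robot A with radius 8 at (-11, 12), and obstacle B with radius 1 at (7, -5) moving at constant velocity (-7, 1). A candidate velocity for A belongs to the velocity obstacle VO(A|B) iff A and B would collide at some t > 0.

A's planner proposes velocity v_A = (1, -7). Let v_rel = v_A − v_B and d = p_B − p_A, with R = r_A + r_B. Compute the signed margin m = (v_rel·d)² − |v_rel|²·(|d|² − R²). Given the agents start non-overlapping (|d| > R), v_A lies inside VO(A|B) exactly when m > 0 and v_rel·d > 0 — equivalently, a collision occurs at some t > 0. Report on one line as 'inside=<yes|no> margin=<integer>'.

d = (18, -17),  |d|² = 613;  R = 8+1 = 9,  c = 613−9² = 532
v_rel = (8, -8),  |v_rel|² = 128;  v_rel·d = (8)·(18) + (-8)·(-17) = 280
128·t² − 560·t + 532 = 0  ⇒  m = 280² − 128·532 = 10304
m = 10304 > 0,  v_rel·d = 280 > 0  ⇒  inside

inside=yes margin=10304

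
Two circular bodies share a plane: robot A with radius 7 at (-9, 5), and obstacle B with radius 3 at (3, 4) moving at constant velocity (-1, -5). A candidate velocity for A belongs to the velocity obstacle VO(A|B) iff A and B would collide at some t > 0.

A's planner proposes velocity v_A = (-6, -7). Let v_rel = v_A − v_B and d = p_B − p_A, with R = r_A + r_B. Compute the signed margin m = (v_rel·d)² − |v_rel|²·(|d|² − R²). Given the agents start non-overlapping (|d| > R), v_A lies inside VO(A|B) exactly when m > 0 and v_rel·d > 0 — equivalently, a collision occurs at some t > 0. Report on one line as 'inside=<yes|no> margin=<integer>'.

d = (12, -1),  |d|² = 145;  R = 7+3 = 10,  c = 145−10² = 45
v_rel = (-5, -2),  |v_rel|² = 29;  v_rel·d = (-5)·(12) + (-2)·(-1) = -58
29·t² + 116·t + 45 = 0  ⇒  m = (-58)² − 29·45 = 2059
m = 2059 > 0,  v_rel·d = -58 < 0  ⇒  outside

inside=no margin=2059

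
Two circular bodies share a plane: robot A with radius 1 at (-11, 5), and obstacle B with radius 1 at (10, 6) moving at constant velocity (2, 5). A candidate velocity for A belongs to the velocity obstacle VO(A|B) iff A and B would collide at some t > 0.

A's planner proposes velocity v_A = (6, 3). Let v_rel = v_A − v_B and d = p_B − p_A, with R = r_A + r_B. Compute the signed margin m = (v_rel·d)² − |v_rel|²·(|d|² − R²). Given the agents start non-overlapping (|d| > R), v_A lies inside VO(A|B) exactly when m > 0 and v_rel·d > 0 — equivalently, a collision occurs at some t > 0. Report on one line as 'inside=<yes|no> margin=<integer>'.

d = (21, 1),  |d|² = 442;  R = 1+1 = 2,  c = 442−2² = 438
v_rel = (4, -2),  |v_rel|² = 20;  v_rel·d = (4)·(21) + (-2)·(1) = 82
20·t² − 164·t + 438 = 0  ⇒  m = 82² − 20·438 = -2036
m = -2036 < 0,  v_rel·d = 82 > 0  ⇒  outside

inside=no margin=-2036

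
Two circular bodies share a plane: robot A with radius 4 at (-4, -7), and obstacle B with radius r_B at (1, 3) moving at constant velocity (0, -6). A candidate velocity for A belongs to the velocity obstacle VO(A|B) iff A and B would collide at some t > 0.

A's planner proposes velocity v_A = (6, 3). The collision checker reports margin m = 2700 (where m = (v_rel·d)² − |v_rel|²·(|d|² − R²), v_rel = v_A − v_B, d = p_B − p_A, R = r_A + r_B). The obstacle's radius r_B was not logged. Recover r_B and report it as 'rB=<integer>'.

m = 2700
d = (5, 10);  v_rel = (6, 9),  |v_rel|² = 117
v_rel×d = (6)·(10) − (9)·(5) = 15
since m = R²·117 − 15²:  R² = (225 + 2700) / 117 = 25
R = √25 = 5  ⇒  r_B = 5 − 4 = 1

rB=1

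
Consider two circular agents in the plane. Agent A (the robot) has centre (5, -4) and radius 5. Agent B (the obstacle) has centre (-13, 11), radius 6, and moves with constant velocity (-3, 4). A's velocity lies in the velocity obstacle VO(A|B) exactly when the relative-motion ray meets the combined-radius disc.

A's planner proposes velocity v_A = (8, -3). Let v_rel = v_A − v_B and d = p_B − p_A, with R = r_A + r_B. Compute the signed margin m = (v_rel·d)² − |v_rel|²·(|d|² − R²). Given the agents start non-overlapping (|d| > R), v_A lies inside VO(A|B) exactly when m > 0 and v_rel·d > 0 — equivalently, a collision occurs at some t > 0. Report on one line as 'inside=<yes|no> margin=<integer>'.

d = (-18, 15),  |d|² = 549;  R = 5+6 = 11,  c = 549−11² = 428
v_rel = (11, -7),  |v_rel|² = 170;  v_rel·d = (11)·(-18) + (-7)·(15) = -303
170·t² + 606·t + 428 = 0  ⇒  m = (-303)² − 170·428 = 19049
m = 19049 > 0,  v_rel·d = -303 < 0  ⇒  outside

inside=no margin=19049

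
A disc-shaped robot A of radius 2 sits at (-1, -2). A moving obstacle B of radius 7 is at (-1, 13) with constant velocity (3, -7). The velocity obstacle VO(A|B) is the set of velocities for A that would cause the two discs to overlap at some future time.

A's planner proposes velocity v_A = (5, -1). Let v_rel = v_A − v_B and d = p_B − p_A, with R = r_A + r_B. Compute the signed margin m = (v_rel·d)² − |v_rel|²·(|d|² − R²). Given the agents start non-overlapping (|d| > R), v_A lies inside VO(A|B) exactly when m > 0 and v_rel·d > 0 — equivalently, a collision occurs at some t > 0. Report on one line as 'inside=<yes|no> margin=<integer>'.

d = (0, 15),  |d|² = 225;  R = 2+7 = 9,  c = 225−9² = 144
v_rel = (2, 6),  |v_rel|² = 40;  v_rel·d = (2)·(0) + (6)·(15) = 90
40·t² − 180·t + 144 = 0  ⇒  m = 90² − 40·144 = 2340
m = 2340 > 0,  v_rel·d = 90 > 0  ⇒  inside

inside=yes margin=2340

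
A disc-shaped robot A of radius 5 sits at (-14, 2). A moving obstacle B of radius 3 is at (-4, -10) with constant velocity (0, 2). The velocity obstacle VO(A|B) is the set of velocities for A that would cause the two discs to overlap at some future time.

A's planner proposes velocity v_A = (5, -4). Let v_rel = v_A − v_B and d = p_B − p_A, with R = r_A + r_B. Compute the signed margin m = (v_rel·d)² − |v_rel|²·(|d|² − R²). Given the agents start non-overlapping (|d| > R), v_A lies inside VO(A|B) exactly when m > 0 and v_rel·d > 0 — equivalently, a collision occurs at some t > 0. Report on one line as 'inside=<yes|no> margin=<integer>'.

d = (10, -12),  |d|² = 244;  R = 5+3 = 8,  c = 244−8² = 180
v_rel = (5, -6),  |v_rel|² = 61;  v_rel·d = (5)·(10) + (-6)·(-12) = 122
61·t² − 244·t + 180 = 0  ⇒  m = 122² − 61·180 = 3904
m = 3904 > 0,  v_rel·d = 122 > 0  ⇒  inside

inside=yes margin=3904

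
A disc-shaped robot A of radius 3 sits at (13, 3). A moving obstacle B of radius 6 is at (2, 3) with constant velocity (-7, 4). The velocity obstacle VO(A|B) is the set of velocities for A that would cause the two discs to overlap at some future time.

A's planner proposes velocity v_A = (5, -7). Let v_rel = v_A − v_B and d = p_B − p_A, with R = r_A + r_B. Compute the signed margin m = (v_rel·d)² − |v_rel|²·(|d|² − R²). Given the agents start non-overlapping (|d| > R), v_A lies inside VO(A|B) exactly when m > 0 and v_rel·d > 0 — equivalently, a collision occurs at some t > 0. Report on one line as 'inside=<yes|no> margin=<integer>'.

d = (-11, 0),  |d|² = 121;  R = 3+6 = 9,  c = 121−9² = 40
v_rel = (12, -11),  |v_rel|² = 265;  v_rel·d = (12)·(-11) + (-11)·(0) = -132
265·t² + 264·t + 40 = 0  ⇒  m = (-132)² − 265·40 = 6824
m = 6824 > 0,  v_rel·d = -132 < 0  ⇒  outside

inside=no margin=6824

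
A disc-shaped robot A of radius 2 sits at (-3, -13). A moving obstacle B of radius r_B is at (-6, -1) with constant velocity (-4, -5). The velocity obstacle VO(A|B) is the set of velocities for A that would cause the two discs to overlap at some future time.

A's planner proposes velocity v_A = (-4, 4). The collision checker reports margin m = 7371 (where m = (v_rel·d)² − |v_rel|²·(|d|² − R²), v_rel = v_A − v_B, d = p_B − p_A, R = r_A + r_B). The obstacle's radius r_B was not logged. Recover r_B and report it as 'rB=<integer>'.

m = 7371
d = (-3, 12);  v_rel = (0, 9),  |v_rel|² = 81
v_rel×d = (0)·(12) − (9)·(-3) = 27
since m = R²·81 − 27²:  R² = (729 + 7371) / 81 = 100
R = √100 = 10  ⇒  r_B = 10 − 2 = 8

rB=8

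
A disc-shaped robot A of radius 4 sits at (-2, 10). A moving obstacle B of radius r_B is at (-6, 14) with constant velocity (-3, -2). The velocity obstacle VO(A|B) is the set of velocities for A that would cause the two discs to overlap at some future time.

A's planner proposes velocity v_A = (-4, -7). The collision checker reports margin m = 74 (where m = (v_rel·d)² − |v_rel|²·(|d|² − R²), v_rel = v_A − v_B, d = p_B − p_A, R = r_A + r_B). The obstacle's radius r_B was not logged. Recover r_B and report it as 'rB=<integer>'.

m = 74
d = (-4, 4);  v_rel = (-1, -5),  |v_rel|² = 26
v_rel×d = (-1)·(4) − (-5)·(-4) = -24
since m = R²·26 − (-24)²:  R² = (576 + 74) / 26 = 25
R = √25 = 5  ⇒  r_B = 5 − 4 = 1

rB=1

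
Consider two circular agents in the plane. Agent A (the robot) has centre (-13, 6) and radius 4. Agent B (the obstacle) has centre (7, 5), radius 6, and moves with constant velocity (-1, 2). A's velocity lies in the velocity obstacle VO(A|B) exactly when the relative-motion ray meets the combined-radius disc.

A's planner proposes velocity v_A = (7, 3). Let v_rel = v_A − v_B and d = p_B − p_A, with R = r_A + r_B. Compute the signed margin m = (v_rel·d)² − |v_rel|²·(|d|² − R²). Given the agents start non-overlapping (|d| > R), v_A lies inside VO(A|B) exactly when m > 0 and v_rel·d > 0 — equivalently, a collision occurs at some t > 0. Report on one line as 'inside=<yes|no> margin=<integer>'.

d = (20, -1),  |d|² = 401;  R = 4+6 = 10,  c = 401−10² = 301
v_rel = (8, 1),  |v_rel|² = 65;  v_rel·d = (8)·(20) + (1)·(-1) = 159
65·t² − 318·t + 301 = 0  ⇒  m = 159² − 65·301 = 5716
m = 5716 > 0,  v_rel·d = 159 > 0  ⇒  inside

inside=yes margin=5716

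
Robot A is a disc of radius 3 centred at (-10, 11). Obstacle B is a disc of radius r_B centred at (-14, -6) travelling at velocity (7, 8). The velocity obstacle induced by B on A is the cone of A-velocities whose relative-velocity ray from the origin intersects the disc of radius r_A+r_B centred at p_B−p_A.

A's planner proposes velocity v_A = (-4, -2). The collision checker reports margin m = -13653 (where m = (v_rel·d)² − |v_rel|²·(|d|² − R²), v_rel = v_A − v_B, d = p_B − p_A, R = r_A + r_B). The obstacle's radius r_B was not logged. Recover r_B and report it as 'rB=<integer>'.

m = -13653
d = (-4, -17);  v_rel = (-11, -10),  |v_rel|² = 221
v_rel×d = (-11)·(-17) − (-10)·(-4) = 147
since m = R²·221 − 147²:  R² = (21609 + -13653) / 221 = 36
R = √36 = 6  ⇒  r_B = 6 − 3 = 3

rB=3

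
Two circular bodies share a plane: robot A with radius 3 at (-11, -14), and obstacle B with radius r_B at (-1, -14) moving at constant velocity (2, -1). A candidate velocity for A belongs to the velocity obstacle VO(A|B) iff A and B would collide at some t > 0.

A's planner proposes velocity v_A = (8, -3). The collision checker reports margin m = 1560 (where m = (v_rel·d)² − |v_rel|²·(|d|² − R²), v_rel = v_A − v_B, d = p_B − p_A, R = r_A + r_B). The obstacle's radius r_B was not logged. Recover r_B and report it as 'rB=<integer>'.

m = 1560
d = (10, 0);  v_rel = (6, -2),  |v_rel|² = 40
v_rel×d = (6)·(0) − (-2)·(10) = 20
since m = R²·40 − 20²:  R² = (400 + 1560) / 40 = 49
R = √49 = 7  ⇒  r_B = 7 − 3 = 4

rB=4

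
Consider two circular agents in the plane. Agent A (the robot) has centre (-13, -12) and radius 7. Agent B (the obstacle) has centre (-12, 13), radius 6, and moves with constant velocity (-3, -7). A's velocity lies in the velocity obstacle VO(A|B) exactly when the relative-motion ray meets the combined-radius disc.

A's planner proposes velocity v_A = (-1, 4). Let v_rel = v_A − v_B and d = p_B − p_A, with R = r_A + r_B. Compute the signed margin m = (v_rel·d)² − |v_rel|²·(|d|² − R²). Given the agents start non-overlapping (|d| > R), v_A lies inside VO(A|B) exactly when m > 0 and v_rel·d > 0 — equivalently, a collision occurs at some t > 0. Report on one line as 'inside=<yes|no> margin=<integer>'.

d = (1, 25),  |d|² = 626;  R = 7+6 = 13,  c = 626−13² = 457
v_rel = (2, 11),  |v_rel|² = 125;  v_rel·d = (2)·(1) + (11)·(25) = 277
125·t² − 554·t + 457 = 0  ⇒  m = 277² − 125·457 = 19604
m = 19604 > 0,  v_rel·d = 277 > 0  ⇒  inside

inside=yes margin=19604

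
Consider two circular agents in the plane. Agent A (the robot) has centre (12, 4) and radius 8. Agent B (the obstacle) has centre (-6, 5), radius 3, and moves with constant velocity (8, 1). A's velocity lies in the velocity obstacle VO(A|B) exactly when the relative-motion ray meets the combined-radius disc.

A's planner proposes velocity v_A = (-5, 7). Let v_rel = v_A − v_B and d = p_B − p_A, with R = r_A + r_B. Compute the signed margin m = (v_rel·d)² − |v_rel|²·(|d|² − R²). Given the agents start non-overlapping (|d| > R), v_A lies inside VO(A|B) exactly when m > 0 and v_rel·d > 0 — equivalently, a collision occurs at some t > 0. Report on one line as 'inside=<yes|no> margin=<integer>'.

d = (-18, 1),  |d|² = 325;  R = 8+3 = 11,  c = 325−11² = 204
v_rel = (-13, 6),  |v_rel|² = 205;  v_rel·d = (-13)·(-18) + (6)·(1) = 240
205·t² − 480·t + 204 = 0  ⇒  m = 240² − 205·204 = 15780
m = 15780 > 0,  v_rel·d = 240 > 0  ⇒  inside

inside=yes margin=15780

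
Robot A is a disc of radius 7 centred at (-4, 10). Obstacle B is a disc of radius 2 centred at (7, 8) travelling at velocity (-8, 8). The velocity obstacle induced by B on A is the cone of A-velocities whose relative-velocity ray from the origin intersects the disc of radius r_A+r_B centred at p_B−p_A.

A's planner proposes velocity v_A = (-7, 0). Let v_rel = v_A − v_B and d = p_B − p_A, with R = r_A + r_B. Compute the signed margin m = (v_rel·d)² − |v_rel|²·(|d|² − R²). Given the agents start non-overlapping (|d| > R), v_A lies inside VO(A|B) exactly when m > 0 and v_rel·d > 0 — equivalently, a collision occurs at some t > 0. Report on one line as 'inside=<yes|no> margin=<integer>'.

d = (11, -2),  |d|² = 125;  R = 7+2 = 9,  c = 125−9² = 44
v_rel = (1, -8),  |v_rel|² = 65;  v_rel·d = (1)·(11) + (-8)·(-2) = 27
65·t² − 54·t + 44 = 0  ⇒  m = 27² − 65·44 = -2131
m = -2131 < 0,  v_rel·d = 27 > 0  ⇒  outside

inside=no margin=-2131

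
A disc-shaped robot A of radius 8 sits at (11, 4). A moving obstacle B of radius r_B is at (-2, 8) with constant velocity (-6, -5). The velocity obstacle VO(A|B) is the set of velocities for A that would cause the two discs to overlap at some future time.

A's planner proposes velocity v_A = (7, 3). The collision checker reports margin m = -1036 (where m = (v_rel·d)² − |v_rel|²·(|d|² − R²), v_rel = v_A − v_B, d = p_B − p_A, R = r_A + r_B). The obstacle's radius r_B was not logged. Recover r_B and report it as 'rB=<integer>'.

m = -1036
d = (-13, 4);  v_rel = (13, 8),  |v_rel|² = 233
v_rel×d = (13)·(4) − (8)·(-13) = 156
since m = R²·233 − 156²:  R² = (24336 + -1036) / 233 = 100
R = √100 = 10  ⇒  r_B = 10 − 8 = 2

rB=2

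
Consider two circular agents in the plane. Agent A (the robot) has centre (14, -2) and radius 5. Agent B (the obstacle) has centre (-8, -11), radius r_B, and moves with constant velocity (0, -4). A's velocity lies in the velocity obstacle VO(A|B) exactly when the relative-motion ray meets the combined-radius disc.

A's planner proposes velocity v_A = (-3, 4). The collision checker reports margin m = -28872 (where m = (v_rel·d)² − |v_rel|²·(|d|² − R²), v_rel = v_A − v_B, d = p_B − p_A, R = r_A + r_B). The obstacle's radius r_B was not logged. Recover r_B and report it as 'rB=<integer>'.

m = -28872
d = (-22, -9);  v_rel = (-3, 8),  |v_rel|² = 73
v_rel×d = (-3)·(-9) − (8)·(-22) = 203
since m = R²·73 − 203²:  R² = (41209 + -28872) / 73 = 169
R = √169 = 13  ⇒  r_B = 13 − 5 = 8

rB=8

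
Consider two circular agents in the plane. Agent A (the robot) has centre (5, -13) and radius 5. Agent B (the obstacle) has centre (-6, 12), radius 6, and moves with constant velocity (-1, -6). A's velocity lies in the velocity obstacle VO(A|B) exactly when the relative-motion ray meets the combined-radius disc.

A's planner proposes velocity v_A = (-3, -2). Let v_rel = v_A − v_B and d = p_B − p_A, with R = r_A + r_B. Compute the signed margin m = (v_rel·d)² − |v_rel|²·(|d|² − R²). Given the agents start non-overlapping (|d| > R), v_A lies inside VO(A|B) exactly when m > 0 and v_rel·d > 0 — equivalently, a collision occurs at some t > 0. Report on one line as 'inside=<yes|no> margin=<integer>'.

d = (-11, 25),  |d|² = 746;  R = 5+6 = 11,  c = 746−11² = 625
v_rel = (-2, 4),  |v_rel|² = 20;  v_rel·d = (-2)·(-11) + (4)·(25) = 122
20·t² − 244·t + 625 = 0  ⇒  m = 122² − 20·625 = 2384
m = 2384 > 0,  v_rel·d = 122 > 0  ⇒  inside

inside=yes margin=2384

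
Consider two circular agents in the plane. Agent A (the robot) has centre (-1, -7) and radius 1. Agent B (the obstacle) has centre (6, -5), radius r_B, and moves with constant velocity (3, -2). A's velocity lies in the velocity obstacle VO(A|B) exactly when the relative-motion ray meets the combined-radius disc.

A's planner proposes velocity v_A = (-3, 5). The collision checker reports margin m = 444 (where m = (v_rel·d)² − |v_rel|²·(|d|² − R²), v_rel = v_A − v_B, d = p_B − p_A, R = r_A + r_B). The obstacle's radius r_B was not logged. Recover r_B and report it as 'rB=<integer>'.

m = 444
d = (7, 2);  v_rel = (-6, 7),  |v_rel|² = 85
v_rel×d = (-6)·(2) − (7)·(7) = -61
since m = R²·85 − (-61)²:  R² = (3721 + 444) / 85 = 49
R = √49 = 7  ⇒  r_B = 7 − 1 = 6

rB=6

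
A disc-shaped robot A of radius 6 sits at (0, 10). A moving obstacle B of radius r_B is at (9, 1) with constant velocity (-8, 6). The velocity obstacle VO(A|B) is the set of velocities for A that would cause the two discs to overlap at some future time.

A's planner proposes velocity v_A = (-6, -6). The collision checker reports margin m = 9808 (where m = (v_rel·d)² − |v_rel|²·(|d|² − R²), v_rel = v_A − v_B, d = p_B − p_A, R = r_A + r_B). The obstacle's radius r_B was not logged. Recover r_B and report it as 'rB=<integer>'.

m = 9808
d = (9, -9);  v_rel = (2, -12),  |v_rel|² = 148
v_rel×d = (2)·(-9) − (-12)·(9) = 90
since m = R²·148 − 90²:  R² = (8100 + 9808) / 148 = 121
R = √121 = 11  ⇒  r_B = 11 − 6 = 5

rB=5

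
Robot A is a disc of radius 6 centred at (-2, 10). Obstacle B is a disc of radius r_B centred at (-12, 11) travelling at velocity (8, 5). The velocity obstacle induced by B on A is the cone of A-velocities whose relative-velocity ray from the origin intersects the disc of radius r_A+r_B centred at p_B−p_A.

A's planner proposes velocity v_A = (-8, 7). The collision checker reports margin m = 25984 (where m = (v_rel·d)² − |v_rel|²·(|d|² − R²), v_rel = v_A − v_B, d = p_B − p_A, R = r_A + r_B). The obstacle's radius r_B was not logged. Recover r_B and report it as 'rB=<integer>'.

m = 25984
d = (-10, 1);  v_rel = (-16, 2),  |v_rel|² = 260
v_rel×d = (-16)·(1) − (2)·(-10) = 4
since m = R²·260 − 4²:  R² = (16 + 25984) / 260 = 100
R = √100 = 10  ⇒  r_B = 10 − 6 = 4

rB=4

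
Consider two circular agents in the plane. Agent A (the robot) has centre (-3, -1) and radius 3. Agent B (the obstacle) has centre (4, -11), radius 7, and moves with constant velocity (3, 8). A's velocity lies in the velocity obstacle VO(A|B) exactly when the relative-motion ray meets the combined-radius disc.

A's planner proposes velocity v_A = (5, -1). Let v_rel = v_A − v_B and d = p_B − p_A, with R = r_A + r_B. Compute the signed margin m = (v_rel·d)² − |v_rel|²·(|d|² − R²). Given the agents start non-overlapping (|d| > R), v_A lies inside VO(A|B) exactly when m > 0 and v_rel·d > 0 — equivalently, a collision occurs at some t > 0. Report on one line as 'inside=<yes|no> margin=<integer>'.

d = (7, -10),  |d|² = 149;  R = 3+7 = 10,  c = 149−10² = 49
v_rel = (2, -9),  |v_rel|² = 85;  v_rel·d = (2)·(7) + (-9)·(-10) = 104
85·t² − 208·t + 49 = 0  ⇒  m = 104² − 85·49 = 6651
m = 6651 > 0,  v_rel·d = 104 > 0  ⇒  inside

inside=yes margin=6651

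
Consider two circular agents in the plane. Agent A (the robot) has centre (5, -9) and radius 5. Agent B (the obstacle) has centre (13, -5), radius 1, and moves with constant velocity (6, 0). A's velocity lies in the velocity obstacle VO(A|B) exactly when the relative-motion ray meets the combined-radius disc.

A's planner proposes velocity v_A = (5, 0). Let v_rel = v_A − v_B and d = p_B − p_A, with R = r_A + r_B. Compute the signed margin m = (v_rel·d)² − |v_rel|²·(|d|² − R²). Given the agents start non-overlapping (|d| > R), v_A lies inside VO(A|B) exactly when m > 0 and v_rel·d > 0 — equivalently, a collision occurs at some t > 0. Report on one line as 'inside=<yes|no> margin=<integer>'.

d = (8, 4),  |d|² = 80;  R = 5+1 = 6,  c = 80−6² = 44
v_rel = (-1, 0),  |v_rel|² = 1;  v_rel·d = (-1)·(8) + (0)·(4) = -8
1·t² + 16·t + 44 = 0  ⇒  m = (-8)² − 1·44 = 20
m = 20 > 0,  v_rel·d = -8 < 0  ⇒  outside

inside=no margin=20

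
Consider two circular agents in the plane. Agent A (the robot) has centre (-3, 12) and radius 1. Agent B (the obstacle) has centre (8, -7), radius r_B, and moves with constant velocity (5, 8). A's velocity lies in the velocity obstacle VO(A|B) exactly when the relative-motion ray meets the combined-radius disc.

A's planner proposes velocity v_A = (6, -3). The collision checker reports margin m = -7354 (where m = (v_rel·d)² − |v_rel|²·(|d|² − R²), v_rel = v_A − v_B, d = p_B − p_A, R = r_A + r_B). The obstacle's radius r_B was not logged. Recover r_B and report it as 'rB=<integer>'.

m = -7354
d = (11, -19);  v_rel = (1, -11),  |v_rel|² = 122
v_rel×d = (1)·(-19) − (-11)·(11) = 102
since m = R²·122 − 102²:  R² = (10404 + -7354) / 122 = 25
R = √25 = 5  ⇒  r_B = 5 − 1 = 4

rB=4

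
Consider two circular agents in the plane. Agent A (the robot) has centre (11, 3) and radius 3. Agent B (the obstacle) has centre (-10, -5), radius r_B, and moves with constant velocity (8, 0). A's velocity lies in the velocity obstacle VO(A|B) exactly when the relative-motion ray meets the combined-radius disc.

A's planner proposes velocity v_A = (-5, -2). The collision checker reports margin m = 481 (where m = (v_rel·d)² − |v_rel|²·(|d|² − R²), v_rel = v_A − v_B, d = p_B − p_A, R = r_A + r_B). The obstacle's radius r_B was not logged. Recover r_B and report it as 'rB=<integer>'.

m = 481
d = (-21, -8);  v_rel = (-13, -2),  |v_rel|² = 173
v_rel×d = (-13)·(-8) − (-2)·(-21) = 62
since m = R²·173 − 62²:  R² = (3844 + 481) / 173 = 25
R = √25 = 5  ⇒  r_B = 5 − 3 = 2

rB=2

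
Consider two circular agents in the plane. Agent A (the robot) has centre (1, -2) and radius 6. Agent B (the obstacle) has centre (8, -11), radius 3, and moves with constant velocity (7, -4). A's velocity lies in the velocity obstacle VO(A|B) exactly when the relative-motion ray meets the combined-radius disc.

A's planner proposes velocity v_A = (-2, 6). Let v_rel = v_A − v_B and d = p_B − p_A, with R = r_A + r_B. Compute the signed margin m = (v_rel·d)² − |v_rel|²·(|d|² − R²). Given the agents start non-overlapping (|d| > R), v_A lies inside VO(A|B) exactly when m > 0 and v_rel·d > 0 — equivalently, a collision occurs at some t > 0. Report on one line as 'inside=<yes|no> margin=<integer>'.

d = (7, -9),  |d|² = 130;  R = 6+3 = 9,  c = 130−9² = 49
v_rel = (-9, 10),  |v_rel|² = 181;  v_rel·d = (-9)·(7) + (10)·(-9) = -153
181·t² + 306·t + 49 = 0  ⇒  m = (-153)² − 181·49 = 14540
m = 14540 > 0,  v_rel·d = -153 < 0  ⇒  outside

inside=no margin=14540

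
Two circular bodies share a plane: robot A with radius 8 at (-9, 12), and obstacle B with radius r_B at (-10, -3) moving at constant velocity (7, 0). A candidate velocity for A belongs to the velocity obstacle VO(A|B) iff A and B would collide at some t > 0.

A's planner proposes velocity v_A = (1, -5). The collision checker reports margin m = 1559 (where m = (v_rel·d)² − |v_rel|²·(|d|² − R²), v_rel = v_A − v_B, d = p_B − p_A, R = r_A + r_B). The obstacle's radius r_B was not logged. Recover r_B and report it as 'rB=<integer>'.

m = 1559
d = (-1, -15);  v_rel = (-6, -5),  |v_rel|² = 61
v_rel×d = (-6)·(-15) − (-5)·(-1) = 85
since m = R²·61 − 85²:  R² = (7225 + 1559) / 61 = 144
R = √144 = 12  ⇒  r_B = 12 − 8 = 4

rB=4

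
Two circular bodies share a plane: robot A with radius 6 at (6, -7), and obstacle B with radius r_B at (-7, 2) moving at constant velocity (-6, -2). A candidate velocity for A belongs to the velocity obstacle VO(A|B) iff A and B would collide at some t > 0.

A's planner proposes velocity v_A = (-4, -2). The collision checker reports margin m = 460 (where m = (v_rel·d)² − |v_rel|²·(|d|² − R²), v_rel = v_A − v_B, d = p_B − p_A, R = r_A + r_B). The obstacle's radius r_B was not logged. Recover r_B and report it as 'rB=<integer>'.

m = 460
d = (-13, 9);  v_rel = (2, 0),  |v_rel|² = 4
v_rel×d = (2)·(9) − (0)·(-13) = 18
since m = R²·4 − 18²:  R² = (324 + 460) / 4 = 196
R = √196 = 14  ⇒  r_B = 14 − 6 = 8

rB=8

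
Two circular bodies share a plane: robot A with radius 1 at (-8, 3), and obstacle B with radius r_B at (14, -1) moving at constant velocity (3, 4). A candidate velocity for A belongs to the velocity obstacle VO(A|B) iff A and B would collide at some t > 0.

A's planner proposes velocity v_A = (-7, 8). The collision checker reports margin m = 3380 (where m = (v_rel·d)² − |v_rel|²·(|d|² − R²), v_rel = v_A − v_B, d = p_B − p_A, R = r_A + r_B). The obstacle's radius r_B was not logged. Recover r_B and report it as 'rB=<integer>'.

m = 3380
d = (22, -4);  v_rel = (-10, 4),  |v_rel|² = 116
v_rel×d = (-10)·(-4) − (4)·(22) = -48
since m = R²·116 − (-48)²:  R² = (2304 + 3380) / 116 = 49
R = √49 = 7  ⇒  r_B = 7 − 1 = 6

rB=6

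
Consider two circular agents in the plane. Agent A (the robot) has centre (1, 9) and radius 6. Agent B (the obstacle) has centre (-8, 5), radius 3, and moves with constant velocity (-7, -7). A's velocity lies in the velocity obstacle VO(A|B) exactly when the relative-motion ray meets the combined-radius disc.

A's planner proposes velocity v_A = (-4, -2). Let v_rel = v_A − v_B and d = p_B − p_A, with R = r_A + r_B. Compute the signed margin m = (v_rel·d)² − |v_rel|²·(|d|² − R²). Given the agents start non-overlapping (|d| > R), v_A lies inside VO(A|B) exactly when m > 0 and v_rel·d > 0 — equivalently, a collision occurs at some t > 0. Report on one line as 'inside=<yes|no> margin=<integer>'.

d = (-9, -4),  |d|² = 97;  R = 6+3 = 9,  c = 97−9² = 16
v_rel = (3, 5),  |v_rel|² = 34;  v_rel·d = (3)·(-9) + (5)·(-4) = -47
34·t² + 94·t + 16 = 0  ⇒  m = (-47)² − 34·16 = 1665
m = 1665 > 0,  v_rel·d = -47 < 0  ⇒  outside

inside=no margin=1665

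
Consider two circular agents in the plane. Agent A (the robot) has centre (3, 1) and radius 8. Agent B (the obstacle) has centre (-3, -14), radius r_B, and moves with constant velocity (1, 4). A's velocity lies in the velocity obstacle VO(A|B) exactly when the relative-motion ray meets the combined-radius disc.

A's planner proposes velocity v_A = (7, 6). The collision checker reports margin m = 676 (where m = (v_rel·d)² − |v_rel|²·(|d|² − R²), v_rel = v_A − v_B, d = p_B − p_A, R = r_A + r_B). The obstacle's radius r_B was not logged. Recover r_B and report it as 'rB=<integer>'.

m = 676
d = (-6, -15);  v_rel = (6, 2),  |v_rel|² = 40
v_rel×d = (6)·(-15) − (2)·(-6) = -78
since m = R²·40 − (-78)²:  R² = (6084 + 676) / 40 = 169
R = √169 = 13  ⇒  r_B = 13 − 8 = 5

rB=5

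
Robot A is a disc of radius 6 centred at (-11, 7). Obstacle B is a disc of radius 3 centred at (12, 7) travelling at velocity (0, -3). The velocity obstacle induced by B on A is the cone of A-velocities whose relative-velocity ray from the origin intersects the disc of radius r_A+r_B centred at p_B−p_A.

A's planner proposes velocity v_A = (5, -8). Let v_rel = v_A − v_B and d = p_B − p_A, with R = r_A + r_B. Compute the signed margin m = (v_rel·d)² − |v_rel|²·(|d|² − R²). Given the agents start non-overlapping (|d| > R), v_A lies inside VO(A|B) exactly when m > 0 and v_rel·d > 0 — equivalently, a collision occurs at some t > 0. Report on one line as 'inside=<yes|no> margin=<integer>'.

d = (23, 0),  |d|² = 529;  R = 6+3 = 9,  c = 529−9² = 448
v_rel = (5, -5),  |v_rel|² = 50;  v_rel·d = (5)·(23) + (-5)·(0) = 115
50·t² − 230·t + 448 = 0  ⇒  m = 115² − 50·448 = -9175
m = -9175 < 0,  v_rel·d = 115 > 0  ⇒  outside

inside=no margin=-9175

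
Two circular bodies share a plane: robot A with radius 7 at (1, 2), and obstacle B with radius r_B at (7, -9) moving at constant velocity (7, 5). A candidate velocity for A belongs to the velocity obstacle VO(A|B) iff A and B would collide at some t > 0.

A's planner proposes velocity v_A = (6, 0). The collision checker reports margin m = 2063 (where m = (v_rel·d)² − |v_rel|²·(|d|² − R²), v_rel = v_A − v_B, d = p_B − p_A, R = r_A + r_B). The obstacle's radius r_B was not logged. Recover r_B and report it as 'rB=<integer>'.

m = 2063
d = (6, -11);  v_rel = (-1, -5),  |v_rel|² = 26
v_rel×d = (-1)·(-11) − (-5)·(6) = 41
since m = R²·26 − 41²:  R² = (1681 + 2063) / 26 = 144
R = √144 = 12  ⇒  r_B = 12 − 7 = 5

rB=5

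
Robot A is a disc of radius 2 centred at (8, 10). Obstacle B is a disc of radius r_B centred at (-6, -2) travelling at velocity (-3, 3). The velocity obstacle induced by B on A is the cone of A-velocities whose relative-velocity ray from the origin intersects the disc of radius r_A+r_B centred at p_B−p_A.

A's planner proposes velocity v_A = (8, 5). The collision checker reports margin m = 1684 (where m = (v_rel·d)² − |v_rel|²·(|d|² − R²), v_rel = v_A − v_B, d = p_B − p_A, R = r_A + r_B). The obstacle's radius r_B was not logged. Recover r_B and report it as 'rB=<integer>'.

m = 1684
d = (-14, -12);  v_rel = (11, 2),  |v_rel|² = 125
v_rel×d = (11)·(-12) − (2)·(-14) = -104
since m = R²·125 − (-104)²:  R² = (10816 + 1684) / 125 = 100
R = √100 = 10  ⇒  r_B = 10 − 2 = 8

rB=8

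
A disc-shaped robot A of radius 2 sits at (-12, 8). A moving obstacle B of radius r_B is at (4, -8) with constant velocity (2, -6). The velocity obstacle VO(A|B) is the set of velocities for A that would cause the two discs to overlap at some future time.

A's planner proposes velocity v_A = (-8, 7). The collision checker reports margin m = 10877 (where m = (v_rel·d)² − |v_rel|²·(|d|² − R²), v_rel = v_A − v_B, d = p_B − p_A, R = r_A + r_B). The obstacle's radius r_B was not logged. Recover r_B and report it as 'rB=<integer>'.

m = 10877
d = (16, -16);  v_rel = (-10, 13),  |v_rel|² = 269
v_rel×d = (-10)·(-16) − (13)·(16) = -48
since m = R²·269 − (-48)²:  R² = (2304 + 10877) / 269 = 49
R = √49 = 7  ⇒  r_B = 7 − 2 = 5

rB=5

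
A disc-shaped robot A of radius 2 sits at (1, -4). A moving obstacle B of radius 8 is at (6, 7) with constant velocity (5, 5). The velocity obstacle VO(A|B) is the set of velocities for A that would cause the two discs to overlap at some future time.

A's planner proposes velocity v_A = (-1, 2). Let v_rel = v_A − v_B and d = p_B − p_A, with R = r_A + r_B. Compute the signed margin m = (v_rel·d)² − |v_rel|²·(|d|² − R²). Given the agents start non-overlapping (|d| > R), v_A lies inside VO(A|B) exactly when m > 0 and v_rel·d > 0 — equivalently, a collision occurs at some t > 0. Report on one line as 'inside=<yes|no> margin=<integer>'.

d = (5, 11),  |d|² = 146;  R = 2+8 = 10,  c = 146−10² = 46
v_rel = (-6, -3),  |v_rel|² = 45;  v_rel·d = (-6)·(5) + (-3)·(11) = -63
45·t² + 126·t + 46 = 0  ⇒  m = (-63)² − 45·46 = 1899
m = 1899 > 0,  v_rel·d = -63 < 0  ⇒  outside

inside=no margin=1899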